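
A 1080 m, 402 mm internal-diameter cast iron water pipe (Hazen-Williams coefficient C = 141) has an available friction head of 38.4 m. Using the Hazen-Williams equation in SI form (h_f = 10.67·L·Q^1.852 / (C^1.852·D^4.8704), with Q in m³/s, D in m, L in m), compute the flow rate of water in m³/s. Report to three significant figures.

Rearranging: Q = [h_f·C^1.852·D^4.8704 / (10.67·L)]^(1/1.852)
Q = [38.4·141^1.852·0.402^4.8704 / (10.67·1080)]^0.540 = 0.5899 m³/s

Q ≈ 0.590 m³/s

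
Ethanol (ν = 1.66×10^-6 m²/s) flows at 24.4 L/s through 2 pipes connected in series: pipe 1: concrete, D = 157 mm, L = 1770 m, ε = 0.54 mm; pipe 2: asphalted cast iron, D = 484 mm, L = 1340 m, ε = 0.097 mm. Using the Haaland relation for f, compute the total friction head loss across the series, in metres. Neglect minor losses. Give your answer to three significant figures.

Pipe 1: V = 1.260 m/s, Re = 1.19×10^5, ε/D = 0.00344, f = 0.02816, h_1 = f(L/D)V²/2g = 25.71 m
Pipe 2: V = 0.1326 m/s, Re = 3.87×10^4, ε/D = 2.00×10^-4, f = 0.02247, h_2 = f(L/D)V²/2g = 0.05578 m
Series → Q common, losses add: H = Σh = 25.76 m

H ≈ 25.8 m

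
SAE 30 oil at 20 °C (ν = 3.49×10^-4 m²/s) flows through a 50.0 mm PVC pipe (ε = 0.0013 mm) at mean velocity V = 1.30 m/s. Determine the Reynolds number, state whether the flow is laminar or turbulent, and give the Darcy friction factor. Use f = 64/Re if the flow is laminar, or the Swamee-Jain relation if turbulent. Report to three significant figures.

Re ≈ 186; laminar; f = 64/Re ≈ 0.344

Re = VD/ν = 1.300·0.0500/3.49×10^-4 = 186
Re < 2300 → laminar → f = 64/Re = 0.3436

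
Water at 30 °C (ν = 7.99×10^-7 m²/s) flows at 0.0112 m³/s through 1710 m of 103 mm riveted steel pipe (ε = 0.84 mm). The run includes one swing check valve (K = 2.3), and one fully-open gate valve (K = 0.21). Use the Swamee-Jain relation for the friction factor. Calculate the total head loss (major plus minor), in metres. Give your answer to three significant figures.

H_L ≈ 55.3 m

V = 4Q/(πD²) = 1.344 m/s; V²/2g = 0.09209 m
Re = 1.73×10^5, ε/D = 0.00816 → f = 0.03599 (Swamee-Jain)
Major: h_f = f(L/D)·V²/2g = 0.03599·16602·0.09209 = 55.03 m
Minor: ΣK = 2.51; h_m = ΣK·V²/2g = 0.2311 m
Total H_L = 55.03 + 0.2311 = 55.26 m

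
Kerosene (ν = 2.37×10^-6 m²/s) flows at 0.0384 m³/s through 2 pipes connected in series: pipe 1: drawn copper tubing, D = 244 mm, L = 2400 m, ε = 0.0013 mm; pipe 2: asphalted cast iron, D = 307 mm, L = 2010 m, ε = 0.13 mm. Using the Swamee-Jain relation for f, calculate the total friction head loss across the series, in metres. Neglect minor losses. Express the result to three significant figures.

Pipe 1: V = 0.8212 m/s, Re = 8.45×10^4, ε/D = 5.33×10^-6, f = 0.01854, h_1 = f(L/D)V²/2g = 6.267 m
Pipe 2: V = 0.5188 m/s, Re = 6.72×10^4, ε/D = 4.23×10^-4, f = 0.02129, h_2 = f(L/D)V²/2g = 1.912 m
Series → Q common, losses add: H = Σh = 8.178 m

H ≈ 8.18 m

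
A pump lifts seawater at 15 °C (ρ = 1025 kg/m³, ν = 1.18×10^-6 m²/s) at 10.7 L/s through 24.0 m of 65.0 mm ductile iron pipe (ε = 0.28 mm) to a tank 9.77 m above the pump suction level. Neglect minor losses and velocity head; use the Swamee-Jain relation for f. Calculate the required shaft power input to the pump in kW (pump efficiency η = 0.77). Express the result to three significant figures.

P_shaft ≈ 2.18 kW

V = 4Q/(πD²) = 3.225 m/s; Re = 1.78×10^5; ε/D = 0.00431; f = 0.02982
h_f = f(L/D)V²/2g = 5.835 m
Total head H = z + h_f = 9.77 + 5.835 = 15.61 m
P_hyd = ρgQH = 1025·9.81·0.0107·15.61 = 1.679 kW
P_shaft = P_hyd/η = 1.679/0.77 = 2.181 kW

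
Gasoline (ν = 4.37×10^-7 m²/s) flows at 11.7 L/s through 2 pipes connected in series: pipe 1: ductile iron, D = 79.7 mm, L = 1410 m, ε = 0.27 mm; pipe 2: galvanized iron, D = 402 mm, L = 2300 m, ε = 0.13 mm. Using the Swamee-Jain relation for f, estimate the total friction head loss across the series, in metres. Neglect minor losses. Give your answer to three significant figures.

H ≈ 136 m

Pipe 1: V = 2.345 m/s, Re = 4.28×10^5, ε/D = 0.00339, f = 0.02749, h_1 = f(L/D)V²/2g = 136.3 m
Pipe 2: V = 0.09218 m/s, Re = 8.48×10^4, ε/D = 3.23×10^-4, f = 0.02011, h_2 = f(L/D)V²/2g = 0.04983 m
Series → Q common, losses add: H = Σh = 136.4 m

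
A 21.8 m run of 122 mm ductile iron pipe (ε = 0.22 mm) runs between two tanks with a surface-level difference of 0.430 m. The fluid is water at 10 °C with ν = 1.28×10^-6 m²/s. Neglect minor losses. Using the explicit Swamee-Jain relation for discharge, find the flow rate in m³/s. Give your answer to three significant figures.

Swamee-Jain (Type II): Q = -0.965·√(gD⁵h_f/L)·ln[ε/(3.7D) + √(3.17ν²L/(gD³h_f))]
√(gD⁵h_f/L) = √(9.81·0.122⁵·0.430/21.8) = 0.002287
ε/(3.7D) = 4.87×10^-4; √(3.17ν²L/(gD³h_f)) = 1.22×10^-4
Q = -0.965·0.002287·ln(6.090×10^-4) = 0.01634 m³/s
Check: V = 1.40 m/s, Re = 1.33×10^5, f = 0.02438, h_f = 0.434 m ≈ 0.430 m ✓

Q ≈ 0.0163 m³/s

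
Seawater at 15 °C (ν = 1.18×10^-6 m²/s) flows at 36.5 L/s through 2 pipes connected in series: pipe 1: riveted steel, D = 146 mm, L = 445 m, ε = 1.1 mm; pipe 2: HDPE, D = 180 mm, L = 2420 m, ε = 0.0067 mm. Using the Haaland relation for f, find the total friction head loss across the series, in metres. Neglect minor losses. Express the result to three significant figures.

H ≈ 47.6 m

Pipe 1: V = 2.180 m/s, Re = 2.70×10^5, ε/D = 0.00753, f = 0.03484, h_1 = f(L/D)V²/2g = 25.72 m
Pipe 2: V = 1.434 m/s, Re = 2.19×10^5, ε/D = 3.72×10^-5, f = 0.01549, h_2 = f(L/D)V²/2g = 21.84 m
Series → Q common, losses add: H = Σh = 47.56 m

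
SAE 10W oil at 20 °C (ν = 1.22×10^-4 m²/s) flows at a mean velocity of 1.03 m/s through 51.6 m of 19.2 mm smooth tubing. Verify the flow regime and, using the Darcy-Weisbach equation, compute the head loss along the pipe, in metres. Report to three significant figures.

Re = VD/ν = 1.03·0.01920/1.22×10^-4 = 162 → laminar (Re < 2300)
f = 64/Re = 0.3948
h_f = f(L/D)V²/(2g) = 0.3948·(51.6/0.01920)·1.03²/(2·9.81) = 57.38 m

h_f ≈ 57.4 m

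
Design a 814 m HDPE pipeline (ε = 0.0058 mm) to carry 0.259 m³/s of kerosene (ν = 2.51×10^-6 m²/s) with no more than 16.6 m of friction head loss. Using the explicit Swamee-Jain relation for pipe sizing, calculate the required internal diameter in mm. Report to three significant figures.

D ≈ 332 mm

Swamee-Jain (Type III): D = 0.66·[ε^1.25·(LQ²/(gh_f))^4.75 + ν·Q^9.4·(L/(gh_f))^5.2]^0.04
LQ²/(gh_f) = 0.3353; L/(gh_f) = 4.999
Term 1 = ε^1.25·(…)^4.75 = 1.59×10^-9; Term 2 = ν·Q^9.4·(…)^5.2 = 3.30×10^-8
D = 0.66·(1.59×10^-9 + 3.30×10^-8)^0.04 = 0.3320 m = 332 mm
Check: V = 2.99 m/s, Re = 3.96×10^5, f = 0.01390, h_f = 15.5 m ≈ 16.6 m ✓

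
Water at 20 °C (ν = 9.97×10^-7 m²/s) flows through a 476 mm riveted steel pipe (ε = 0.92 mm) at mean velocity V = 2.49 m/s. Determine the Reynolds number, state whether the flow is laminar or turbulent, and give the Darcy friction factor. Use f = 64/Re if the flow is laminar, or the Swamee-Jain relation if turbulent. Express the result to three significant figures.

Re ≈ 1.19×10^6; turbulent; f ≈ 0.0234

Re = VD/ν = 2.490·0.476/9.97×10^-7 = 1.19×10^6
Re > 4000 → turbulent; ε/D = 0.00193
Swamee-Jain: f = 0.02344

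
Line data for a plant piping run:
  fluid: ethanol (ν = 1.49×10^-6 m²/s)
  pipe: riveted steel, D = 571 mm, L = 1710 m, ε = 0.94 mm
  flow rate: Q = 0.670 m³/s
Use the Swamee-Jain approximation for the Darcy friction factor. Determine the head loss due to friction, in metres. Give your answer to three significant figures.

h_f ≈ 23.6 m

V = 4Q/(πD²) = 4·0.670/(π·0.571²) = 2.616 m/s
Re = VD/ν = 2.616·0.571/1.49×10^-6 = 1.00×10^6 → turbulent
ε/D = 0.94/571 = 0.00165
Swamee-Jain: f = 0.02254
h_f = f(L/D)V²/(2g) = 0.02254·(1710/0.571)·2.616²/(2·9.81) = 23.56 m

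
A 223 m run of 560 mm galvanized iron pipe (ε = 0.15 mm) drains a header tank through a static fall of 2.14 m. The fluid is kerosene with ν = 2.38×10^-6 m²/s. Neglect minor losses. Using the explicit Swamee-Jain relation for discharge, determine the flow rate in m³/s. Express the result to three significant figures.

Swamee-Jain (Type II): Q = -0.965·√(gD⁵h_f/L)·ln[ε/(3.7D) + √(3.17ν²L/(gD³h_f))]
√(gD⁵h_f/L) = √(9.81·0.560⁵·2.14/223) = 0.07200
ε/(3.7D) = 7.24×10^-5; √(3.17ν²L/(gD³h_f)) = 3.30×10^-5
Q = -0.965·0.07200·ln(1.053×10^-4) = 0.6364 m³/s
Check: V = 2.58 m/s, Re = 6.08×10^5, f = 0.01589, h_f = 2.15 m ≈ 2.14 m ✓

Q ≈ 0.636 m³/s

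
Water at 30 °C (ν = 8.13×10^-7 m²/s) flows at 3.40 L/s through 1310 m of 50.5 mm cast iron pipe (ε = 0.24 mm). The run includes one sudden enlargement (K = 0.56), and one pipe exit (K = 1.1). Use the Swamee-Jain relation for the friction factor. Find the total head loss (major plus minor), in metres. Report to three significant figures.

V = 4Q/(πD²) = 1.697 m/s; V²/2g = 0.1469 m
Re = 1.05×10^5, ε/D = 0.00475 → f = 0.03107 (Swamee-Jain)
Major: h_f = f(L/D)·V²/2g = 0.03107·25941·0.1469 = 118.4 m
Minor: ΣK = 1.66; h_m = ΣK·V²/2g = 0.2438 m
Total H_L = 118.4 + 0.2438 = 118.6 m

H_L ≈ 119 m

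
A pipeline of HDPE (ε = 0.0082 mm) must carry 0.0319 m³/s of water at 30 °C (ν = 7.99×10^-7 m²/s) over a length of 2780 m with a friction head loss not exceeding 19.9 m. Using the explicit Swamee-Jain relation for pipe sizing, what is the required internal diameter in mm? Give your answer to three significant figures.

D ≈ 180 mm

Swamee-Jain (Type III): D = 0.66·[ε^1.25·(LQ²/(gh_f))^4.75 + ν·Q^9.4·(L/(gh_f))^5.2]^0.04
LQ²/(gh_f) = 0.01449; L/(gh_f) = 14.24
Term 1 = ε^1.25·(…)^4.75 = 8.08×10^-16; Term 2 = ν·Q^9.4·(…)^5.2 = 6.86×10^-15
D = 0.66·(8.08×10^-16 + 6.86×10^-15)^0.04 = 0.1799 m = 180 mm
Check: V = 1.26 m/s, Re = 2.83×10^5, f = 0.01503, h_f = 18.7 m ≈ 19.9 m ✓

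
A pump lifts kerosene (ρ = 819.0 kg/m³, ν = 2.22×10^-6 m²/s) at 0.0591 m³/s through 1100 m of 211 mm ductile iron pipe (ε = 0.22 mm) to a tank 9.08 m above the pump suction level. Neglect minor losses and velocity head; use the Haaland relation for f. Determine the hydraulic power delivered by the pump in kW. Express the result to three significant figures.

P_hyd ≈ 12.0 kW

V = 4Q/(πD²) = 1.690 m/s; Re = 1.61×10^5; ε/D = 0.00104; f = 0.02135
h_f = f(L/D)V²/2g = 16.20 m
Total head H = z + h_f = 9.08 + 16.20 = 25.28 m
P_hyd = ρgQH = 819.0·9.81·0.0591·25.28 = 12.01 kW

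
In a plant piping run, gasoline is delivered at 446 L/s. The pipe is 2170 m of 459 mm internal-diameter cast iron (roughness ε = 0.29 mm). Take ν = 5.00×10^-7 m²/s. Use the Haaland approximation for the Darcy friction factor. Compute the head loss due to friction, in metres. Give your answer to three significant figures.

h_f ≈ 31.2 m

V = 4Q/(πD²) = 4·0.446/(π·0.459²) = 2.695 m/s
Re = VD/ν = 2.695·0.459/5.00×10^-7 = 2.47×10^6 → turbulent
ε/D = 0.29/459 = 6.32×10^-4
Haaland: f = 0.01780
h_f = f(L/D)V²/(2g) = 0.01780·(2170/0.459)·2.695²/(2·9.81) = 31.16 m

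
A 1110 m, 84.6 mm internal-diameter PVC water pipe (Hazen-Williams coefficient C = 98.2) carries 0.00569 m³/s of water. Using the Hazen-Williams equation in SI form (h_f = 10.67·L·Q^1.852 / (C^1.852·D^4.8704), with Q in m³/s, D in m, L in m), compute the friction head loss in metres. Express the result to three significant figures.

h_f = 10.67·1110·0.00569^1.852 / (98.2^1.852·0.0846^4.8704) = 28.23 m

h_f ≈ 28.2 m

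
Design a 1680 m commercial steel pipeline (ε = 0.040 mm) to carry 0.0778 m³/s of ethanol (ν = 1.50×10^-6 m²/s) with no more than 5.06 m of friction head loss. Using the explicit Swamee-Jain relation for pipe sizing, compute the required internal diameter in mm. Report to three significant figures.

D ≈ 311 mm

Swamee-Jain (Type III): D = 0.66·[ε^1.25·(LQ²/(gh_f))^4.75 + ν·Q^9.4·(L/(gh_f))^5.2]^0.04
LQ²/(gh_f) = 0.2049; L/(gh_f) = 33.84
Term 1 = ε^1.25·(…)^4.75 = 1.71×10^-9; Term 2 = ν·Q^9.4·(…)^5.2 = 5.07×10^-9
D = 0.66·(1.71×10^-9 + 5.07×10^-9)^0.04 = 0.3110 m = 311 mm
Check: V = 1.02 m/s, Re = 2.12×10^5, f = 0.01647, h_f = 4.75 m ≈ 5.06 m ✓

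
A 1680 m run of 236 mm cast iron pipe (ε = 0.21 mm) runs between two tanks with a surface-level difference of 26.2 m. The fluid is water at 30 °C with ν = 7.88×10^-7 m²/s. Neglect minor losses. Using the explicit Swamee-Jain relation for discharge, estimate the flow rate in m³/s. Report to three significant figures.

Swamee-Jain (Type II): Q = -0.965·√(gD⁵h_f/L)·ln[ε/(3.7D) + √(3.17ν²L/(gD³h_f))]
√(gD⁵h_f/L) = √(9.81·0.236⁵·26.2/1680) = 0.01058
ε/(3.7D) = 2.40×10^-4; √(3.17ν²L/(gD³h_f)) = 3.13×10^-5
Q = -0.965·0.01058·ln(2.718×10^-4) = 0.08385 m³/s
Check: V = 1.92 m/s, Re = 5.74×10^5, f = 0.01977, h_f = 26.4 m ≈ 26.2 m ✓

Q ≈ 0.0839 m³/s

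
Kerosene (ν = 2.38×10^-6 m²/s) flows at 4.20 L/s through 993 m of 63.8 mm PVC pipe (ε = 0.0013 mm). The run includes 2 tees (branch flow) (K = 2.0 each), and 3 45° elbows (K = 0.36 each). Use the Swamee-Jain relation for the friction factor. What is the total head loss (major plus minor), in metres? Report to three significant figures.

H_L ≈ 31.4 m

V = 4Q/(πD²) = 1.314 m/s; V²/2g = 0.08797 m
Re = 3.52×10^4, ε/D = 2.04×10^-5 → f = 0.02257 (Swamee-Jain)
Major: h_f = f(L/D)·V²/2g = 0.02257·15564·0.08797 = 30.90 m
Minor: ΣK = 5.08; h_m = ΣK·V²/2g = 0.4469 m
Total H_L = 30.90 + 0.4469 = 31.35 m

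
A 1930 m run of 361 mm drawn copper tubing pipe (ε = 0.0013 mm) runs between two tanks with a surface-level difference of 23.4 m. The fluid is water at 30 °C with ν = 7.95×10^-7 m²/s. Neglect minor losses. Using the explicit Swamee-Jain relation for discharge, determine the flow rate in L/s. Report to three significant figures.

Q ≈ 282 L/s

Swamee-Jain (Type II): Q = -0.965·√(gD⁵h_f/L)·ln[ε/(3.7D) + √(3.17ν²L/(gD³h_f))]
√(gD⁵h_f/L) = √(9.81·0.361⁵·23.4/1930) = 0.02700
ε/(3.7D) = 9.73×10^-7; √(3.17ν²L/(gD³h_f)) = 1.89×10^-5
Q = -0.965·0.02700·ln(1.990×10^-5) = 0.2821 m³/s
Check: V = 2.76 m/s, Re = 1.25×10^6, f = 0.01129, h_f = 23.4 m ≈ 23.4 m ✓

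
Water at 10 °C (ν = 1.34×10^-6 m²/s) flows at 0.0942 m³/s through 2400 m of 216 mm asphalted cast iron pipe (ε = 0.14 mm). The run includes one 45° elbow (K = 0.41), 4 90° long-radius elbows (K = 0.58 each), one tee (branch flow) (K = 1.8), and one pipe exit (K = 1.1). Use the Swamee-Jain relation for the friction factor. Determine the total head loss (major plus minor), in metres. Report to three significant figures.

V = 4Q/(πD²) = 2.571 m/s; V²/2g = 0.3368 m
Re = 4.14×10^5, ε/D = 6.48×10^-4 → f = 0.01880 (Swamee-Jain)
Major: h_f = f(L/D)·V²/2g = 0.01880·11111·0.3368 = 70.36 m
Minor: ΣK = 5.63; h_m = ΣK·V²/2g = 1.896 m
Total H_L = 70.36 + 1.896 = 72.26 m

H_L ≈ 72.3 m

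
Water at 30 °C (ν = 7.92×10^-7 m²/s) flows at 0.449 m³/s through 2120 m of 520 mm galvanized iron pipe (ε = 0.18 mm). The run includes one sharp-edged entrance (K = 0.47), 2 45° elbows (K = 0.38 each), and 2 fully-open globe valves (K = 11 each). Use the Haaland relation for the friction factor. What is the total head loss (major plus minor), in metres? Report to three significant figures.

V = 4Q/(πD²) = 2.114 m/s; V²/2g = 0.2278 m
Re = 1.39×10^6, ε/D = 3.46×10^-4 → f = 0.01585 (Haaland)
Major: h_f = f(L/D)·V²/2g = 0.01585·4077·0.2278 = 14.72 m
Minor: ΣK = 23.2; h_m = ΣK·V²/2g = 5.292 m
Total H_L = 14.72 + 5.292 = 20.02 m

H_L ≈ 20.0 m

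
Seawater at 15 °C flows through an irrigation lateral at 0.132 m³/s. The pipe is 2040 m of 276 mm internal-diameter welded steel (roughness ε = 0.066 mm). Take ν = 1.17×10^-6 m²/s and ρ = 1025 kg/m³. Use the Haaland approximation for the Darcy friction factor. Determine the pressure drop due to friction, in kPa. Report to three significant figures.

Δp ≈ 288 kPa

V = 4Q/(πD²) = 4·0.132/(π·0.276²) = 2.206 m/s
Re = VD/ν = 2.206·0.276/1.17×10^-6 = 5.20×10^5 → turbulent
ε/D = 0.066/276 = 2.39×10^-4
Haaland: f = 0.01560
h_f = f(L/D)V²/(2g) = 0.01560·(2040/0.276)·2.206²/(2·9.81) = 28.60 m
Δp = ρg·h_f = 1025·9.81·28.60 = 287.6 kPa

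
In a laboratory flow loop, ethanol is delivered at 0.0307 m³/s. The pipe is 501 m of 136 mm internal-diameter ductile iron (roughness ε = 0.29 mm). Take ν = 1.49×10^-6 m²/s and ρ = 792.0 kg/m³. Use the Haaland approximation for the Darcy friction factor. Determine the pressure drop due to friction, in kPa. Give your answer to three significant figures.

Δp ≈ 161 kPa

V = 4Q/(πD²) = 4·0.0307/(π·0.136²) = 2.113 m/s
Re = VD/ν = 2.113·0.136/1.49×10^-6 = 1.93×10^5 → turbulent
ε/D = 0.29/136 = 0.00213
Haaland: f = 0.02465
h_f = f(L/D)V²/(2g) = 0.02465·(501/0.136)·2.113²/(2·9.81) = 20.67 m
Δp = ρg·h_f = 792.0·9.81·20.67 = 160.6 kPa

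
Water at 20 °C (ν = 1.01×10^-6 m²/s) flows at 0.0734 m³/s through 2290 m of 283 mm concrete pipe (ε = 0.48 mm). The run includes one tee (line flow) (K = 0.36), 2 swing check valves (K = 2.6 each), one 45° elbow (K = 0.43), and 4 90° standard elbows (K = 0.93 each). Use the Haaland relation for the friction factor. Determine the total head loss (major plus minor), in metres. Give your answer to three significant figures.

H_L ≈ 13.6 m

V = 4Q/(πD²) = 1.167 m/s; V²/2g = 0.06940 m
Re = 3.27×10^5, ε/D = 0.00170 → f = 0.02302 (Haaland)
Major: h_f = f(L/D)·V²/2g = 0.02302·8092·0.06940 = 12.93 m
Minor: ΣK = 9.71; h_m = ΣK·V²/2g = 0.6739 m
Total H_L = 12.93 + 0.6739 = 13.60 m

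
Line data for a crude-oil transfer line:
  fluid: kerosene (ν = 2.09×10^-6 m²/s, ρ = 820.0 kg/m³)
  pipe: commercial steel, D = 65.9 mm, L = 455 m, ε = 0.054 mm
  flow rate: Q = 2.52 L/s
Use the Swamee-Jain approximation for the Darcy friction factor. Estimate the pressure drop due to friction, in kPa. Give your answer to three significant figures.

V = 4Q/(πD²) = 4·0.00252/(π·0.0659²) = 0.7388 m/s
Re = VD/ν = 0.7388·0.0659/2.09×10^-6 = 2.33×10^4 → turbulent
ε/D = 0.054/65.9 = 8.19×10^-4
Swamee-Jain: f = 0.02691
h_f = f(L/D)V²/(2g) = 0.02691·(455/0.0659)·0.7388²/(2·9.81) = 5.169 m
Δp = ρg·h_f = 820.0·9.81·5.169 = 41.58 kPa

Δp ≈ 41.6 kPa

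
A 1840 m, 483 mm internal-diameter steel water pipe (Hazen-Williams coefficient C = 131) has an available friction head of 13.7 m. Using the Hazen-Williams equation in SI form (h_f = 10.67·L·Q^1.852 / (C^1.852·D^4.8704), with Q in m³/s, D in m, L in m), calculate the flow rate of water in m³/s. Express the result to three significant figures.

Rearranging: Q = [h_f·C^1.852·D^4.8704 / (10.67·L)]^(1/1.852)
Q = [13.7·131^1.852·0.483^4.8704 / (10.67·1840)]^0.540 = 0.3818 m³/s

Q ≈ 0.382 m³/s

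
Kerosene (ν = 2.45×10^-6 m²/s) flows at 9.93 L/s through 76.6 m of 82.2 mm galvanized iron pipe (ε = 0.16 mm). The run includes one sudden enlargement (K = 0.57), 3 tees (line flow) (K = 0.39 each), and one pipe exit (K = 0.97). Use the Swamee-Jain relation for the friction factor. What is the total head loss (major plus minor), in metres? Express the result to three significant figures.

H_L ≈ 4.82 m

V = 4Q/(πD²) = 1.871 m/s; V²/2g = 0.1785 m
Re = 6.28×10^4, ε/D = 0.00195 → f = 0.02609 (Swamee-Jain)
Major: h_f = f(L/D)·V²/2g = 0.02609·931.9·0.1785 = 4.338 m
Minor: ΣK = 2.71; h_m = ΣK·V²/2g = 0.4836 m
Total H_L = 4.338 + 0.4836 = 4.822 m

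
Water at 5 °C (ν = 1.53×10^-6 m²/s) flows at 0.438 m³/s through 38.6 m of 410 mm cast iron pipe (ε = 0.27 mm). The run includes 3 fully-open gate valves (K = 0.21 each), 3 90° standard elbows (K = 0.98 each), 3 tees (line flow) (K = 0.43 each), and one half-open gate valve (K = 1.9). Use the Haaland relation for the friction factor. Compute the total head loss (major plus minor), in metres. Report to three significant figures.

H_L ≈ 4.75 m

V = 4Q/(πD²) = 3.318 m/s; V²/2g = 0.5610 m
Re = 8.89×10^5, ε/D = 6.59×10^-4 → f = 0.01822 (Haaland)
Major: h_f = f(L/D)·V²/2g = 0.01822·94.15·0.5610 = 0.9623 m
Minor: ΣK = 6.76; h_m = ΣK·V²/2g = 3.792 m
Total H_L = 0.9623 + 3.792 = 4.754 m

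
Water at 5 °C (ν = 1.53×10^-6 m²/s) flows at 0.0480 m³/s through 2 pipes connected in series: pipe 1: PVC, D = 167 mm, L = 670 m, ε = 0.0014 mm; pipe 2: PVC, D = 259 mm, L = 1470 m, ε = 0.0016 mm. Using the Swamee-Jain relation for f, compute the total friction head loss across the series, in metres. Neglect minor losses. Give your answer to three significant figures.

Pipe 1: V = 2.191 m/s, Re = 2.39×10^5, ε/D = 8.38×10^-6, f = 0.01509, h_1 = f(L/D)V²/2g = 14.82 m
Pipe 2: V = 0.9111 m/s, Re = 1.54×10^5, ε/D = 6.18×10^-6, f = 0.01640, h_2 = f(L/D)V²/2g = 3.937 m
Series → Q common, losses add: H = Σh = 18.76 m

H ≈ 18.8 m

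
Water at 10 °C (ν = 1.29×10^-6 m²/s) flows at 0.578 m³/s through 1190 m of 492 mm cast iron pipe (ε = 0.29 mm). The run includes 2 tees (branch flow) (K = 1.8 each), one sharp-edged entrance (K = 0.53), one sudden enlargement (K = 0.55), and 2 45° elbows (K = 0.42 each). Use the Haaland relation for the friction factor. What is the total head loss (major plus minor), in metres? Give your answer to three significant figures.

H_L ≈ 22.8 m

V = 4Q/(πD²) = 3.040 m/s; V²/2g = 0.4711 m
Re = 1.16×10^6, ε/D = 5.89×10^-4 → f = 0.01771 (Haaland)
Major: h_f = f(L/D)·V²/2g = 0.01771·2419·0.4711 = 20.18 m
Minor: ΣK = 5.52; h_m = ΣK·V²/2g = 2.600 m
Total H_L = 20.18 + 2.600 = 22.78 m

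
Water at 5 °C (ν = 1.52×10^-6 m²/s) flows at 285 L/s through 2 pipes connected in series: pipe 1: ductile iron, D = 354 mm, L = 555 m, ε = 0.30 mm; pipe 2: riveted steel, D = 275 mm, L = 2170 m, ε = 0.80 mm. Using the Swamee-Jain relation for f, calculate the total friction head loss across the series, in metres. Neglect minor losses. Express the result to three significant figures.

Pipe 1: V = 2.896 m/s, Re = 6.74×10^5, ε/D = 8.47×10^-4, f = 0.01948, h_1 = f(L/D)V²/2g = 13.05 m
Pipe 2: V = 4.798 m/s, Re = 8.68×10^5, ε/D = 0.00291, f = 0.02618, h_2 = f(L/D)V²/2g = 242.4 m
Series → Q common, losses add: H = Σh = 255.5 m

H ≈ 255 m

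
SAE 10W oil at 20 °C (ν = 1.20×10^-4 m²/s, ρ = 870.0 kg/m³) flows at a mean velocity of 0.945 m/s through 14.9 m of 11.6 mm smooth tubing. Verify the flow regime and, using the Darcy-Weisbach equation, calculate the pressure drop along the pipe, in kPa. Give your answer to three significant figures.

Re = VD/ν = 0.945·0.01160/1.20×10^-4 = 91.3 → laminar (Re < 2300)
f = 64/Re = 0.7006
h_f = f(L/D)V²/(2g) = 0.7006·(14.9/0.01160)·0.945²/(2·9.81) = 40.96 m
Δp = ρg·h_f = 870.0·9.81·40.96 = 349.6 kPa

Δp ≈ 350 kPa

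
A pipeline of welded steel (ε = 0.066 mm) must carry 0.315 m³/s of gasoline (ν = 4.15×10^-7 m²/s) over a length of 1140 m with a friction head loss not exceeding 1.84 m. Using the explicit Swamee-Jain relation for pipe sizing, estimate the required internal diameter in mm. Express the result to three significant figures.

Swamee-Jain (Type III): D = 0.66·[ε^1.25·(LQ²/(gh_f))^4.75 + ν·Q^9.4·(L/(gh_f))^5.2]^0.04
LQ²/(gh_f) = 6.267; L/(gh_f) = 63.16
Term 1 = ε^1.25·(…)^4.75 = 0.0363; Term 2 = ν·Q^9.4·(…)^5.2 = 0.0184
D = 0.66·(0.0363 + 0.0184)^0.04 = 0.5876 m = 588 mm
Check: V = 1.16 m/s, Re = 1.64×10^6, f = 0.01323, h_f = 1.77 m ≈ 1.84 m ✓

D ≈ 588 mm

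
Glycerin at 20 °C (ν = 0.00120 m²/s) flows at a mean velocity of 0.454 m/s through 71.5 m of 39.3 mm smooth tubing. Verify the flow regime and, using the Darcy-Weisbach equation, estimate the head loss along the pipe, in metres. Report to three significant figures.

Re = VD/ν = 0.454·0.03930/0.00120 = 14.9 → laminar (Re < 2300)
f = 64/Re = 4.304
h_f = f(L/D)V²/(2g) = 4.304·(71.5/0.03930)·0.454²/(2·9.81) = 82.27 m

h_f ≈ 82.3 m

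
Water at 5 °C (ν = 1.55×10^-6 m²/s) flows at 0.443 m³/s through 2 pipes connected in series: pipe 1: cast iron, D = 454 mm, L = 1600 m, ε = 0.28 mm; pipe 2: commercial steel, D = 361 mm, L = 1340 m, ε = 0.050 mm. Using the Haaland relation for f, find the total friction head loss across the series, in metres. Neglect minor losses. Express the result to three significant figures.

Pipe 1: V = 2.737 m/s, Re = 8.02×10^5, ε/D = 6.17×10^-4, f = 0.01802, h_1 = f(L/D)V²/2g = 24.24 m
Pipe 2: V = 4.328 m/s, Re = 1.01×10^6, ε/D = 1.39×10^-4, f = 0.01385, h_2 = f(L/D)V²/2g = 49.09 m
Series → Q common, losses add: H = Σh = 73.33 m

H ≈ 73.3 m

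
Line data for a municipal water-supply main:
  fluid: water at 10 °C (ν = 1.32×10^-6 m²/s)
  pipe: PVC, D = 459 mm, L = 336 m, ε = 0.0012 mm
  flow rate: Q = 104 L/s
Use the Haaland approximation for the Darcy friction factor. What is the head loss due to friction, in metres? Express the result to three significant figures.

h_f ≈ 0.225 m

V = 4Q/(πD²) = 4·0.104/(π·0.459²) = 0.6285 m/s
Re = VD/ν = 0.6285·0.459/1.32×10^-6 = 2.19×10^5 → turbulent
ε/D = 0.0012/459 = 2.61×10^-6
Haaland: f = 0.01525
h_f = f(L/D)V²/(2g) = 0.01525·(336/0.459)·0.6285²/(2·9.81) = 0.2248 m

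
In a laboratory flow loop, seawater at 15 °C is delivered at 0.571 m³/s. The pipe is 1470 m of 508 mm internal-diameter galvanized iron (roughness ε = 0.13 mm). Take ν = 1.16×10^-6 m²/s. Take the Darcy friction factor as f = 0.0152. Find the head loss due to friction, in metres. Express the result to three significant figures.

V = 4Q/(πD²) = 4·0.571/(π·0.508²) = 2.817 m/s
h_f = f(L/D)V²/(2g) = 0.01520·(1470/0.508)·2.817²/(2·9.81) = 17.79 m

h_f ≈ 17.8 m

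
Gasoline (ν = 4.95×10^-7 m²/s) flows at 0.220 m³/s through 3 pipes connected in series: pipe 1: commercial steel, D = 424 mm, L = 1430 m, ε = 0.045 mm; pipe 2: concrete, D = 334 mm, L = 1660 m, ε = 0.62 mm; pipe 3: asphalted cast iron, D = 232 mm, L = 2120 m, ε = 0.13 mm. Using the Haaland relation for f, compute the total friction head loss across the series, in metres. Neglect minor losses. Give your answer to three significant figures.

H ≈ 261 m

Pipe 1: V = 1.558 m/s, Re = 1.33×10^6, ε/D = 1.06×10^-4, f = 0.01314, h_1 = f(L/D)V²/2g = 5.484 m
Pipe 2: V = 2.511 m/s, Re = 1.69×10^6, ε/D = 0.00186, f = 0.02311, h_2 = f(L/D)V²/2g = 36.91 m
Pipe 3: V = 5.204 m/s, Re = 2.44×10^6, ε/D = 5.60×10^-4, f = 0.01734, h_3 = f(L/D)V²/2g = 218.7 m
Series → Q common, losses add: H = Σh = 261.1 m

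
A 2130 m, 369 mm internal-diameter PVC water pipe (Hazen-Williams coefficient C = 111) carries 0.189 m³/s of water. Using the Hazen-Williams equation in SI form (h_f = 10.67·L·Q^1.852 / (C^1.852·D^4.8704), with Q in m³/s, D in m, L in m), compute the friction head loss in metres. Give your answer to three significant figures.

h_f = 10.67·2130·0.189^1.852 / (111^1.852·0.369^4.8704) = 21.75 m

h_f ≈ 21.7 m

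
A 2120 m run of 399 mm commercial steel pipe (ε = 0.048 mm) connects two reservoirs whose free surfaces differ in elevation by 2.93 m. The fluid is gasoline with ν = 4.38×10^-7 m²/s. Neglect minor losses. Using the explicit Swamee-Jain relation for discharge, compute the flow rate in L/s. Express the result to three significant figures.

Q ≈ 110 L/s

Swamee-Jain (Type II): Q = -0.965·√(gD⁵h_f/L)·ln[ε/(3.7D) + √(3.17ν²L/(gD³h_f))]
√(gD⁵h_f/L) = √(9.81·0.399⁵·2.93/2120) = 0.01171
ε/(3.7D) = 3.25×10^-5; √(3.17ν²L/(gD³h_f)) = 2.66×10^-5
Q = -0.965·0.01171·ln(5.909×10^-5) = 0.1100 m³/s
Check: V = 0.880 m/s, Re = 8.02×10^5, f = 0.01405, h_f = 2.94 m ≈ 2.93 m ✓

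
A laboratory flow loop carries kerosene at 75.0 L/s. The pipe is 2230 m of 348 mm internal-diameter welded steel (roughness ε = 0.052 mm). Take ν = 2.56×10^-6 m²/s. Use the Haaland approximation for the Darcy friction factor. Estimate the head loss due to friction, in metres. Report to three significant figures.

V = 4Q/(πD²) = 4·0.0750/(π·0.348²) = 0.7885 m/s
Re = VD/ν = 0.7885·0.348/2.56×10^-6 = 1.07×10^5 → turbulent
ε/D = 0.052/348 = 1.49×10^-4
Haaland: f = 0.01827
h_f = f(L/D)V²/(2g) = 0.01827·(2230/0.348)·0.7885²/(2·9.81) = 3.711 m

h_f ≈ 3.71 m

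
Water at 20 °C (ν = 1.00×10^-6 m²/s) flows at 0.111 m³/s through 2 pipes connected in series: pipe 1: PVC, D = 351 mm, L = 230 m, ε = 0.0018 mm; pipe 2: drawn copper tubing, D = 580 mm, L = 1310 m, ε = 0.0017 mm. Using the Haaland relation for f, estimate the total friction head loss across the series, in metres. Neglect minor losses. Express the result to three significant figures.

Pipe 1: V = 1.147 m/s, Re = 4.03×10^5, ε/D = 5.13×10^-6, f = 0.01363, h_1 = f(L/D)V²/2g = 0.5991 m
Pipe 2: V = 0.4201 m/s, Re = 2.44×10^5, ε/D = 2.93×10^-6, f = 0.01494, h_2 = f(L/D)V²/2g = 0.3035 m
Series → Q common, losses add: H = Σh = 0.9027 m

H ≈ 0.903 m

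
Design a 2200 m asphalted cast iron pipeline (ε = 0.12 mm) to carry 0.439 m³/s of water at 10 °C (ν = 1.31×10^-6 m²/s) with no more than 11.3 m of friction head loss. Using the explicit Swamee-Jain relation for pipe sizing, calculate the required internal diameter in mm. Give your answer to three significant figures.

Swamee-Jain (Type III): D = 0.66·[ε^1.25·(LQ²/(gh_f))^4.75 + ν·Q^9.4·(L/(gh_f))^5.2]^0.04
LQ²/(gh_f) = 3.825; L/(gh_f) = 19.85
Term 1 = ε^1.25·(…)^4.75 = 0.00735; Term 2 = ν·Q^9.4·(…)^5.2 = 0.00319
D = 0.66·(0.00735 + 0.00319)^0.04 = 0.5501 m = 550 mm
Check: V = 1.85 m/s, Re = 7.76×10^5, f = 0.01519, h_f = 10.6 m ≈ 11.3 m ✓

D ≈ 550 mm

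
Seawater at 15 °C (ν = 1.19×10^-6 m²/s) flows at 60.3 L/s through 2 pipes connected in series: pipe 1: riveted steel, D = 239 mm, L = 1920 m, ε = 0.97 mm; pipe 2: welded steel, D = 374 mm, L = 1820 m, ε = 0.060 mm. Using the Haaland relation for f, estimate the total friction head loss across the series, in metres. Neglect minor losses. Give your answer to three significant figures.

H ≈ 22.7 m

Pipe 1: V = 1.344 m/s, Re = 2.70×10^5, ε/D = 0.00406, f = 0.02896, h_1 = f(L/D)V²/2g = 21.42 m
Pipe 2: V = 0.5489 m/s, Re = 1.73×10^5, ε/D = 1.60×10^-4, f = 0.01697, h_2 = f(L/D)V²/2g = 1.268 m
Series → Q common, losses add: H = Σh = 22.69 m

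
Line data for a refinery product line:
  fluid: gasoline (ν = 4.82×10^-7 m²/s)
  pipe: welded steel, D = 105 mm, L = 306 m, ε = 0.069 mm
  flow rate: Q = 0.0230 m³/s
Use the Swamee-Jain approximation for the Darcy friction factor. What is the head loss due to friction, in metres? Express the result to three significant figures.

V = 4Q/(πD²) = 4·0.0230/(π·0.105²) = 2.656 m/s
Re = VD/ν = 2.656·0.105/4.82×10^-7 = 5.79×10^5 → turbulent
ε/D = 0.069/105 = 6.57×10^-4
Swamee-Jain: f = 0.01859
h_f = f(L/D)V²/(2g) = 0.01859·(306/0.105)·2.656²/(2·9.81) = 19.48 m

h_f ≈ 19.5 m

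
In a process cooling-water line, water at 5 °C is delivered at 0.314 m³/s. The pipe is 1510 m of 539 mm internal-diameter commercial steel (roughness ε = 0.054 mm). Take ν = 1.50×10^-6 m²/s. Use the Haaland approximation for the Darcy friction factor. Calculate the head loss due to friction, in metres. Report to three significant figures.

h_f ≈ 3.86 m

V = 4Q/(πD²) = 4·0.314/(π·0.539²) = 1.376 m/s
Re = VD/ν = 1.376·0.539/1.50×10^-6 = 4.94×10^5 → turbulent
ε/D = 0.054/539 = 1.00×10^-4
Haaland: f = 0.01428
h_f = f(L/D)V²/(2g) = 0.01428·(1510/0.539)·1.376²/(2·9.81) = 3.862 m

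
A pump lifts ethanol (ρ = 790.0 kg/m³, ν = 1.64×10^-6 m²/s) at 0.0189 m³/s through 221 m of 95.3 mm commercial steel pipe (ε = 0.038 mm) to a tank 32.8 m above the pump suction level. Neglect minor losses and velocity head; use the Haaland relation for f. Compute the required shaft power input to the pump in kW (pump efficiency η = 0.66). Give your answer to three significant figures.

P_shaft ≈ 10.7 kW

V = 4Q/(πD²) = 2.650 m/s; Re = 1.54×10^5; ε/D = 3.99×10^-4; f = 0.01859
h_f = f(L/D)V²/2g = 15.43 m
Total head H = z + h_f = 32.8 + 15.43 = 48.23 m
P_hyd = ρgQH = 790.0·9.81·0.0189·48.23 = 7.064 kW
P_shaft = P_hyd/η = 7.064/0.66 = 10.70 kW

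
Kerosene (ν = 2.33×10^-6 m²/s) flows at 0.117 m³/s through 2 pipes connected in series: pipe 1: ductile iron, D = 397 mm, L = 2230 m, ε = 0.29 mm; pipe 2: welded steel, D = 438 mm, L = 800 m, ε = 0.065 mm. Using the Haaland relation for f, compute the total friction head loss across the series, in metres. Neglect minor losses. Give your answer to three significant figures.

Pipe 1: V = 0.9452 m/s, Re = 1.61×10^5, ε/D = 7.30×10^-4, f = 0.02008, h_1 = f(L/D)V²/2g = 5.136 m
Pipe 2: V = 0.7765 m/s, Re = 1.46×10^5, ε/D = 1.48×10^-4, f = 0.01734, h_2 = f(L/D)V²/2g = 0.9735 m
Series → Q common, losses add: H = Σh = 6.109 m

H ≈ 6.11 m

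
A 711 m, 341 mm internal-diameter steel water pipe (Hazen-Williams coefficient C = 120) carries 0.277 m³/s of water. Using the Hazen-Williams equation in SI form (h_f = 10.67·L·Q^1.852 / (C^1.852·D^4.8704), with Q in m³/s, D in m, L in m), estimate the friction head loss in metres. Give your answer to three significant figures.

h_f = 10.67·711·0.277^1.852 / (120^1.852·0.341^4.8704) = 18.73 m

h_f ≈ 18.7 m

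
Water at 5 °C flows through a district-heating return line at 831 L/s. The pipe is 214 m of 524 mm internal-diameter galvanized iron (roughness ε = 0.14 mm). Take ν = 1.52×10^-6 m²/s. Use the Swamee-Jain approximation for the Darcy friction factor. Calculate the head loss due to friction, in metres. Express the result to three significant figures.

h_f ≈ 4.72 m

V = 4Q/(πD²) = 4·0.831/(π·0.524²) = 3.853 m/s
Re = VD/ν = 3.853·0.524/1.52×10^-6 = 1.33×10^6 → turbulent
ε/D = 0.14/524 = 2.67×10^-4
Swamee-Jain: f = 0.01527
h_f = f(L/D)V²/(2g) = 0.01527·(214/0.524)·3.853²/(2·9.81) = 4.720 m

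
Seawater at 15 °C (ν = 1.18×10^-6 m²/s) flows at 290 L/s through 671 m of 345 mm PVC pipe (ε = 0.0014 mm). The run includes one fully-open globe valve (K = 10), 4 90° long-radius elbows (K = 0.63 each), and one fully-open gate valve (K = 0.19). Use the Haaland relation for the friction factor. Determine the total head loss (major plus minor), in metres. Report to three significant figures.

H_L ≈ 17.5 m

V = 4Q/(πD²) = 3.102 m/s; V²/2g = 0.4905 m
Re = 9.07×10^5, ε/D = 4.06×10^-6 → f = 0.01184 (Haaland)
Major: h_f = f(L/D)·V²/2g = 0.01184·1945·0.4905 = 11.30 m
Minor: ΣK = 12.7; h_m = ΣK·V²/2g = 6.234 m
Total H_L = 11.30 + 6.234 = 17.53 m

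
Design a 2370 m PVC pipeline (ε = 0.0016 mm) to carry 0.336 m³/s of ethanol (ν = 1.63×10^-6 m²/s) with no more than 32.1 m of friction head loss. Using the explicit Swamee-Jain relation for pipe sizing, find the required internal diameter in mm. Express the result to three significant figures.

Swamee-Jain (Type III): D = 0.66·[ε^1.25·(LQ²/(gh_f))^4.75 + ν·Q^9.4·(L/(gh_f))^5.2]^0.04
LQ²/(gh_f) = 0.8497; L/(gh_f) = 7.526
Term 1 = ε^1.25·(…)^4.75 = 2.62×10^-8; Term 2 = ν·Q^9.4·(…)^5.2 = 2.08×10^-6
D = 0.66·(2.62×10^-8 + 2.08×10^-6)^0.04 = 0.3913 m = 391 mm
Check: V = 2.79 m/s, Re = 6.71×10^5, f = 0.01251, h_f = 30.2 m ≈ 32.1 m ✓

D ≈ 391 mm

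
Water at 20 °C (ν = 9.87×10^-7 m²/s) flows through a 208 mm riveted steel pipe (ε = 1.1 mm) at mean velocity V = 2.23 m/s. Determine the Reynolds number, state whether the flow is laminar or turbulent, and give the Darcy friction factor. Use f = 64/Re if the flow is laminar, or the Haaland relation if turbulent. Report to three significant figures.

Re = VD/ν = 2.230·0.208/9.87×10^-7 = 4.70×10^5
Re > 4000 → turbulent; ε/D = 0.00529
Haaland: f = 0.03113

Re ≈ 4.70×10^5; turbulent; f ≈ 0.0311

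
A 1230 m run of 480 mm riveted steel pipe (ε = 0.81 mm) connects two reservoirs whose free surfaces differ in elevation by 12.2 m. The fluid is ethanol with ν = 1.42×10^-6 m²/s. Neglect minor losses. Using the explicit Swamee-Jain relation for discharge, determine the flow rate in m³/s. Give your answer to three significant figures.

Q ≈ 0.367 m³/s

Swamee-Jain (Type II): Q = -0.965·√(gD⁵h_f/L)·ln[ε/(3.7D) + √(3.17ν²L/(gD³h_f))]
√(gD⁵h_f/L) = √(9.81·0.480⁵·12.2/1230) = 0.04979
ε/(3.7D) = 4.56×10^-4; √(3.17ν²L/(gD³h_f)) = 2.44×10^-5
Q = -0.965·0.04979·ln(4.805×10^-4) = 0.3671 m³/s
Check: V = 2.03 m/s, Re = 6.86×10^5, f = 0.02280, h_f = 12.3 m ≈ 12.2 m ✓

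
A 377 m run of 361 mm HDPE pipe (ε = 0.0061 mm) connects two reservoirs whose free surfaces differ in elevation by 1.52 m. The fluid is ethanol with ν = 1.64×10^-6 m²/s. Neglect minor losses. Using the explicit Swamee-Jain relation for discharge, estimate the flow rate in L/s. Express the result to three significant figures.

Q ≈ 143 L/s

Swamee-Jain (Type II): Q = -0.965·√(gD⁵h_f/L)·ln[ε/(3.7D) + √(3.17ν²L/(gD³h_f))]
√(gD⁵h_f/L) = √(9.81·0.361⁵·1.52/377) = 0.01557
ε/(3.7D) = 4.57×10^-6; √(3.17ν²L/(gD³h_f)) = 6.77×10^-5
Q = -0.965·0.01557·ln(7.226×10^-5) = 0.1433 m³/s
Check: V = 1.40 m/s, Re = 3.08×10^5, f = 0.01450, h_f = 1.51 m ≈ 1.52 m ✓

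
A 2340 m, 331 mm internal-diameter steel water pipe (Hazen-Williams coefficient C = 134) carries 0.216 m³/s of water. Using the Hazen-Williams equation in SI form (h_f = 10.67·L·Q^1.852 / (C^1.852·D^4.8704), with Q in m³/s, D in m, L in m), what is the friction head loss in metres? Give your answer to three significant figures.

h_f ≈ 36.6 m

h_f = 10.67·2340·0.216^1.852 / (134^1.852·0.331^4.8704) = 36.65 m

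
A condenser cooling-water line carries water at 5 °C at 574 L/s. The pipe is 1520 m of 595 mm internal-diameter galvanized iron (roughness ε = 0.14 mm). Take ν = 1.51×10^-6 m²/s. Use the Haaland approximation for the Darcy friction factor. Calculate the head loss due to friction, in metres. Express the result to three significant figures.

V = 4Q/(πD²) = 4·0.574/(π·0.595²) = 2.064 m/s
Re = VD/ν = 2.064·0.595/1.51×10^-6 = 8.13×10^5 → turbulent
ε/D = 0.14/595 = 2.35×10^-4
Haaland: f = 0.01513
h_f = f(L/D)V²/(2g) = 0.01513·(1520/0.595)·2.064²/(2·9.81) = 8.396 m

h_f ≈ 8.40 m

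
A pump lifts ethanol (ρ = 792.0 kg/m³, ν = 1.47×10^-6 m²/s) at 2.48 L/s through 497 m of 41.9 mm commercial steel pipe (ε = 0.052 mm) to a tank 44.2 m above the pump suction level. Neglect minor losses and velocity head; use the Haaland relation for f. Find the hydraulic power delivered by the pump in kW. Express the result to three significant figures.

P_hyd ≈ 1.77 kW

V = 4Q/(πD²) = 1.799 m/s; Re = 5.13×10^4; ε/D = 0.00124; f = 0.02432
h_f = f(L/D)V²/2g = 47.56 m
Total head H = z + h_f = 44.2 + 47.56 = 91.76 m
P_hyd = ρgQH = 792.0·9.81·0.00248·91.76 = 1.768 kW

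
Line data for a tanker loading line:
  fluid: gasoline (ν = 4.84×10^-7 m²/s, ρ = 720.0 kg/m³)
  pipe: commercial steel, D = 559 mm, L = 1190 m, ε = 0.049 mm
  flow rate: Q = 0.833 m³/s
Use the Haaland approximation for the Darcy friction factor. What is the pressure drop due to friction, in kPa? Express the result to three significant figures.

V = 4Q/(πD²) = 4·0.833/(π·0.559²) = 3.394 m/s
Re = VD/ν = 3.394·0.559/4.84×10^-7 = 3.92×10^6 → turbulent
ε/D = 0.049/559 = 8.77×10^-5
Haaland: f = 0.01215
h_f = f(L/D)V²/(2g) = 0.01215·(1190/0.559)·3.394²/(2·9.81) = 15.18 m
Δp = ρg·h_f = 720.0·9.81·15.18 = 107.2 kPa

Δp ≈ 107 kPa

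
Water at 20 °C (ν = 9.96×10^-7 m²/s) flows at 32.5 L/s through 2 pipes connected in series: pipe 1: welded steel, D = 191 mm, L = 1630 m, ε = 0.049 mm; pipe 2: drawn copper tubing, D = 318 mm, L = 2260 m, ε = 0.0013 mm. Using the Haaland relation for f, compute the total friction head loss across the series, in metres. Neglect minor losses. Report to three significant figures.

H ≈ 10.6 m

Pipe 1: V = 1.134 m/s, Re = 2.18×10^5, ε/D = 2.57×10^-4, f = 0.01707, h_1 = f(L/D)V²/2g = 9.551 m
Pipe 2: V = 0.4092 m/s, Re = 1.31×10^5, ε/D = 4.09×10^-6, f = 0.01689, h_2 = f(L/D)V²/2g = 1.024 m
Series → Q common, losses add: H = Σh = 10.58 m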